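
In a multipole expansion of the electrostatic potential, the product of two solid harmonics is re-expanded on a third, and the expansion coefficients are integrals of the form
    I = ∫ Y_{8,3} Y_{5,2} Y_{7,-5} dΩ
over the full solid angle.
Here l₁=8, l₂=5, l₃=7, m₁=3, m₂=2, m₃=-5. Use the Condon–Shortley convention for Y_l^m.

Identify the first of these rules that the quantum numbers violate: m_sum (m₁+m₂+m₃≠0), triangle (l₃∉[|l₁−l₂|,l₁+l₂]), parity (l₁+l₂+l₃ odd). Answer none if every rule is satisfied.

none

m₁+m₂+m₃ = 3 + 2 − 5 = 0  ✓
triangle: |8−5|=3 ≤ l₃=7 ≤ 8+5=13  ✓
parity: l₁+l₂+l₃ = 20 is even  ✓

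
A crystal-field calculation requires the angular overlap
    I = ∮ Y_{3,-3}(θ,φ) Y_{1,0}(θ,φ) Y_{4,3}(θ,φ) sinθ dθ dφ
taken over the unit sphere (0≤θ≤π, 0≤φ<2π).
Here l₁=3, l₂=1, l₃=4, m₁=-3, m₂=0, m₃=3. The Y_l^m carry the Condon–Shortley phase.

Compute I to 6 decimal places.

Rules hold: Σm=0, L=8 even, 2≤4≤4.
N = 7·3·9 = 189
Δ = 0!·6!·2!/9! = 1/252
Racah Σ t=0..0: t=0:+1/36 = 1/36
⇒ 3j(3 1 4; 0 0 0)² = 4/63, sgn +1
Racah Σ t=0..0: t=0:+1/720 = 1/720
⇒ 3j(3 1 4; -3 0 3)² = 1/36, sgn -1
4πI² = N·(3j₀)²·(3jₘ)² = 1/3
I = -1·√(0.333333/4π) = -0.16286750

-0.162868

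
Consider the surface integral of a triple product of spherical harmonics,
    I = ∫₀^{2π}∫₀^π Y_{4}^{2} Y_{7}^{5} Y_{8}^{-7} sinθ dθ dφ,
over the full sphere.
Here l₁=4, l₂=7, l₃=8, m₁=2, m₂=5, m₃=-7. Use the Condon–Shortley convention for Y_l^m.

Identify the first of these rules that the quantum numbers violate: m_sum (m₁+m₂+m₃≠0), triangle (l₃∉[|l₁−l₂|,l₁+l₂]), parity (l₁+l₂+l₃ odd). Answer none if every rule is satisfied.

Σmᵢ = 0  ✓
l₃∈[|l₁−l₂|,l₁+l₂]=[3,11], have l₃=8  ✓
Σlᵢ = 19 ⇒ odd  ✗

parity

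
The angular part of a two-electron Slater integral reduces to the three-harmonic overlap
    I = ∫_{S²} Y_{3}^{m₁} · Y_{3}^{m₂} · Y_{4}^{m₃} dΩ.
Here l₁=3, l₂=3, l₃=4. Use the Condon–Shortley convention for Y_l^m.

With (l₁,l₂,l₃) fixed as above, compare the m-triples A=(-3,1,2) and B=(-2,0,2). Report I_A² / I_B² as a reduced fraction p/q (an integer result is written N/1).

18/1

Shared (l₁,l₂,l₃)=(3,3,4): N and (l;000)² cancel in I_A²/I_B².
A: Δ = 2!·4!·4!/11! = 1/34650; Racah Σ t=2..2: t=2:+1/192 = 1/192; ⇒ 3j(3 3 4; -3 1 2)² = 3/77, sgn +1
B: Δ = 2!·4!·4!/11! = 1/34650; Racah Σ t=1..2: t=1:−1/96 t=2:+1/72 = 1/288; ⇒ 3j(3 3 4; -2 0 2)² = 1/462, sgn +1
I_A²/I_B² = (3/77)/(1/462) = 18/1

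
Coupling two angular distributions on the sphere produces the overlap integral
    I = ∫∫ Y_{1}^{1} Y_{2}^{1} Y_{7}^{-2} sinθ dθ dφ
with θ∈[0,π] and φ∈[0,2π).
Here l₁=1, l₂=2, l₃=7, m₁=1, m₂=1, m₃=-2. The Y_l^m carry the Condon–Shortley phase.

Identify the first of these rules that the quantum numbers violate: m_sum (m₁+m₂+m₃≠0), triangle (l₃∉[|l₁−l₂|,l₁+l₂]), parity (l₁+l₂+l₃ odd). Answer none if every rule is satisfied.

triangle

m₁+m₂+m₃ = 1 + 1 − 2 = 0  ✓
triangle: |1−2|=1 ≤ l₃=7 ≤ 1+2=3  ✗
parity: l₁+l₂+l₃ = 10 is even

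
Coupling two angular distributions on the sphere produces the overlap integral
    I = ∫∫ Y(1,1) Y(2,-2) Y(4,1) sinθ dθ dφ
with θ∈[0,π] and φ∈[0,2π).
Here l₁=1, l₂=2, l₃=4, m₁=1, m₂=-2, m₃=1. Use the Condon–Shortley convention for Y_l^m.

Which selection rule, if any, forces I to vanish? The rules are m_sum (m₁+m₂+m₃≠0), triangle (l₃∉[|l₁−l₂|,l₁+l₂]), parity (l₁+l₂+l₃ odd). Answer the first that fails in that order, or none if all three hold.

triangle

Σmᵢ = 0  ✓
l₃∈[|l₁−l₂|,l₁+l₂]=[1,3], have l₃=4  ✗
Σlᵢ = 7 ⇒ odd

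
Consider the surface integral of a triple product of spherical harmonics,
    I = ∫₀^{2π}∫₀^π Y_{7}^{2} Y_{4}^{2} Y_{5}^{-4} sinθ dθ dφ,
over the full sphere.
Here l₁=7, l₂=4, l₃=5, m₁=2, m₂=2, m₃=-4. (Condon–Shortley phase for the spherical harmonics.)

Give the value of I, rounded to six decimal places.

m-sum 0 ✓  L=16 even ✓  3≤5≤11 ✓
Π(2lᵢ+1) = 15×9×11 = 1485
triangle coeff Δ(7,4,5) = 1/6126120
Σ_t [2,4]: t=2:+1/69120 t=3:−1/20736 t=4:+1/69120 = -1/51840
(3j)²=280/21879 [(7 4 5; 0 0 0)], sign=+1
Σ_t [4,5]: t=4:+1/483840 t=5:−1/4838400 = 1/537600
(3j)²=2187/170170 [(7 4 5; 2 2 -4)], sign=-1
⇒ 4πI² = 131220/537251
I = (-1)√(131220/537251/(4π)) = -0.13941403

-0.139414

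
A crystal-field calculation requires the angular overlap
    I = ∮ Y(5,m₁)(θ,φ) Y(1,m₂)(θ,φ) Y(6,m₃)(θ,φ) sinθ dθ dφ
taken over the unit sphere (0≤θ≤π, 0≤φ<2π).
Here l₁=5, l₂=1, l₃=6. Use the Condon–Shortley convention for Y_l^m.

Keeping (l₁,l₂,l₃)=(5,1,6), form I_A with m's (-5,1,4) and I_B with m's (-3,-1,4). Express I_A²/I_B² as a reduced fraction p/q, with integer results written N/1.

1/45

Same 5,1,6: normalisation and zero-m 3j drop out of the ratio.
A: Δ: 0! 10! 2! / 13! → 1/858; sum: t=0:+1/7257600 = 1/7257600; 3j²(5 1 6; -5 1 4) = Δ·Π!·Σ² = 1/858  (sign +1)
B: Δ: 0! 10! 2! / 13! → 1/858; sum: t=0:+1/161280 = 1/161280; 3j²(5 1 6; -3 -1 4) = Δ·Π!·Σ² = 15/286  (sign +1)
I_A²/I_B² = (1/858)/(15/286) = 1/45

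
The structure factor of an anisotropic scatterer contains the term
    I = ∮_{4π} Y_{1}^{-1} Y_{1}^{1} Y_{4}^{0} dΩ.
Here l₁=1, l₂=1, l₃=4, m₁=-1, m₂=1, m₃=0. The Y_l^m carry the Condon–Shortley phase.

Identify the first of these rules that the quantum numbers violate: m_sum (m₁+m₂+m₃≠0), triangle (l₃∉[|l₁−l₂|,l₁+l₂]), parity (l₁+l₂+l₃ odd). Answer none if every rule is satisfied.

azimuthal sum: -1 + 1 + 0 = 0  ✓
0 ≤ 4 ≤ 2 (triangle on l)  ✗
L = 1 + 1 + 4 = 6 (even)

triangle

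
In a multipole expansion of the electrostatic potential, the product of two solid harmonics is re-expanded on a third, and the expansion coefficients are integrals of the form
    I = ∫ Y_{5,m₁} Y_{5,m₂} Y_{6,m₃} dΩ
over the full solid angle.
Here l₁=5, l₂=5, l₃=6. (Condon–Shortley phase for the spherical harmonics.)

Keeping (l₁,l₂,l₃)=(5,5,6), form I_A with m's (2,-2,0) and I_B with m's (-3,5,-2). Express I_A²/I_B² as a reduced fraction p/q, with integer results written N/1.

Shared (l₁,l₂,l₃)=(5,5,6): N and (l;000)² cancel in I_A²/I_B².
A: Δ = 4!·6!·6!/17! = 1/28588560; Racah Σ t=0..3: t=0:+1/31104 t=1:−1/13824 t=2:+1/57600 t=3:−1/3110400 = -1/43200; ⇒ 3j(5 5 6; 2 -2 0)² = 108/12155, sgn -1
B: Δ = 4!·6!·6!/17! = 1/28588560; Racah Σ t=4..4: t=4:+1/829440 = 1/829440; ⇒ 3j(5 5 6; -3 5 -2)² = 35/2431, sgn +1
I_A²/I_B² = (108/12155)/(35/2431) = 108/175

108/175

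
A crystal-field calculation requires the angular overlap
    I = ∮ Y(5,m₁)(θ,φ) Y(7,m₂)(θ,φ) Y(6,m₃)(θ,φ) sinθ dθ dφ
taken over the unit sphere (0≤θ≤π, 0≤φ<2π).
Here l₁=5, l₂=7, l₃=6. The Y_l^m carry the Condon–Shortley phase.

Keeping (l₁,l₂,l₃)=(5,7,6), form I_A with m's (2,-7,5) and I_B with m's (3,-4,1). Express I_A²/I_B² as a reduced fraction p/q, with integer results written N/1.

Shared (l₁,l₂,l₃)=(5,7,6): N and (l;000)² cancel in I_A²/I_B².
A: Δ = 6!·4!·8!/19! = 1/174594420; Racah Σ t=0..0: t=0:+1/174182400 = 1/174182400; ⇒ 3j(5 7 6; 2 -7 5)² = 77/3876, sgn -1
B: Δ = 6!·4!·8!/19! = 1/174594420; Racah Σ t=0..2: t=0:+1/2073600 t=1:−1/1036800 t=2:+1/5806080 = -1/3225600; ⇒ 3j(5 7 6; 3 -4 1)² = 27/4199, sgn +1
I_A²/I_B² = (77/3876)/(27/4199) = 1001/324

1001/324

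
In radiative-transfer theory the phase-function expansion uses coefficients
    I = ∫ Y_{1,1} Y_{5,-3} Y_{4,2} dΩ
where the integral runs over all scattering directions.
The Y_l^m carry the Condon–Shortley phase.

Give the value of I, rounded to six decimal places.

-0.259847

Rules hold: Σm=0, L=10 even, 4≤4≤6.
N = 3·11·9 = 297
Δ = 2!·0!·8!/11! = 1/495
Racah Σ t=1..1: t=1:−1/576 = -1/576
⇒ 3j(1 5 4; 0 0 0)² = 5/99, sgn -1
Racah Σ t=0..0: t=0:+1/2880 = 1/2880
⇒ 3j(1 5 4; 1 -3 2)² = 28/495, sgn +1
4πI² = N·(3j₀)²·(3jₘ)² = 28/33
I = -1·√(0.848485/4π) = -0.25984664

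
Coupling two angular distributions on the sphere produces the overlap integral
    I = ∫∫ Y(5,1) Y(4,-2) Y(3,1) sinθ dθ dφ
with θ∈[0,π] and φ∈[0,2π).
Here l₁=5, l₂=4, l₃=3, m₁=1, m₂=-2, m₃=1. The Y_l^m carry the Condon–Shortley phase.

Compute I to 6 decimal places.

0.106335

Checks pass: Σm=0; 12 even; l₃=3∈[1,9].
(2·5+1)(2·4+1)(2·3+1) = 693
Δ: 6! 4! 2! / 13! → 1/180180
sum: t=2:+1/576 t=3:−1/144 t=4:+1/576 = -1/288
3j²(5 4 3; 0 0 0) = Δ·Π!·Σ² = 20/1001  (sign +1)
sum: t=0:+1/34560 t=1:−1/720 t=2:+1/384 = 43/34560
3j²(5 4 3; 1 -2 1) = Δ·Π!·Σ² = 1849/180180  (sign +1)
combine: 4πI² = 693·20/1001·1849/180180 = 1849/13013
take √, sign +1: I = 0.10633465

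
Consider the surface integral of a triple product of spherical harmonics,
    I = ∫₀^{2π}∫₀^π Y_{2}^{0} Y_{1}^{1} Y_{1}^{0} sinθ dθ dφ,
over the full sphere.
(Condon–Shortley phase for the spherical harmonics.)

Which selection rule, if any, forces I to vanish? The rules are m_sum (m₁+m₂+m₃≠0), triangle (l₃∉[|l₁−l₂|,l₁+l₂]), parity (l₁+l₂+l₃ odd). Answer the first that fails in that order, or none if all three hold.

m_sum

azimuthal sum: 0 + 1 + 0 = 1  ✗
1 ≤ 1 ≤ 3 (triangle on l)
L = 2 + 1 + 1 = 4 (even)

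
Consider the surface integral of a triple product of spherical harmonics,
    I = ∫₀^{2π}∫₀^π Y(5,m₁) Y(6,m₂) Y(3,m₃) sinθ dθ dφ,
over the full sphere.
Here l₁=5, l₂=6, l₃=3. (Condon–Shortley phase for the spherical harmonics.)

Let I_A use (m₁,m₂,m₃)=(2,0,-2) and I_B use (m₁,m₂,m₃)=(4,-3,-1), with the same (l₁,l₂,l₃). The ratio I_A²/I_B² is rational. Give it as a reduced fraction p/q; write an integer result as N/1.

Same 5,6,3: normalisation and zero-m 3j drop out of the ratio.
A: Δ: 8! 2! 4! / 15! → 1/675675; sum: t=2:+1/34560 t=3:−1/8640 = -1/11520; 3j²(5 6 3; 2 0 -2) = Δ·Π!·Σ² = 3/143  (sign +1)
B: Δ: 8! 2! 4! / 15! → 1/675675; sum: t=0:+1/241920 t=1:−1/40320 = -1/48384; 3j²(5 6 3; 4 -3 -1) = Δ·Π!·Σ² = 24/1001  (sign -1)
I_A²/I_B² = (3/143)/(24/1001) = 7/8

7/8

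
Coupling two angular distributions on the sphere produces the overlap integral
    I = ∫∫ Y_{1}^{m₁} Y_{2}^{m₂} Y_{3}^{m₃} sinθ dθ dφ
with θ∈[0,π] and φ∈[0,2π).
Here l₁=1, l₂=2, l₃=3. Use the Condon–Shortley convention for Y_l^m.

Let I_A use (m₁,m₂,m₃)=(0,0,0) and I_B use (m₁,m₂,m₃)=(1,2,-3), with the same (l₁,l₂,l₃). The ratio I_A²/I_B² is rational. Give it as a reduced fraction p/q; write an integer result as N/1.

3/5

Same 1,2,3: normalisation and zero-m 3j drop out of the ratio.
A: Δ: 0! 2! 4! / 7! → 1/105; sum: t=0:+1/4 = 1/4; 3j²(1 2 3; 0 0 0) = Δ·Π!·Σ² = 3/35  (sign -1)
B: Δ: 0! 2! 4! / 7! → 1/105; sum: t=0:+1/48 = 1/48; 3j²(1 2 3; 1 2 -3) = Δ·Π!·Σ² = 1/7  (sign +1)
I_A²/I_B² = (3/35)/(1/7) = 3/5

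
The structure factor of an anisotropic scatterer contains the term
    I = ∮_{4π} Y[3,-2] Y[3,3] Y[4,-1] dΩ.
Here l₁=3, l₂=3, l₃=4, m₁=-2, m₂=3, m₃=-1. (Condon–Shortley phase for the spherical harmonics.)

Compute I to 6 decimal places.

0.140463

Rules hold: Σm=0, L=10 even, 0≤4≤6.
N = 7·7·9 = 441
Δ = 2!·4!·4!/11! = 1/34650
Racah Σ t=0..2: t=0:+1/72 t=1:−1/16 t=2:+1/72 = -5/144
⇒ 3j(3 3 4; 0 0 0)² = 2/77, sgn -1
Racah Σ t=2..2: t=2:+1/288 = 1/288
⇒ 3j(3 3 4; -2 3 -1)² = 5/231, sgn -1
4πI² = N·(3j₀)²·(3jₘ)² = 30/121
I = +1·√(0.247934/4π) = 0.14046335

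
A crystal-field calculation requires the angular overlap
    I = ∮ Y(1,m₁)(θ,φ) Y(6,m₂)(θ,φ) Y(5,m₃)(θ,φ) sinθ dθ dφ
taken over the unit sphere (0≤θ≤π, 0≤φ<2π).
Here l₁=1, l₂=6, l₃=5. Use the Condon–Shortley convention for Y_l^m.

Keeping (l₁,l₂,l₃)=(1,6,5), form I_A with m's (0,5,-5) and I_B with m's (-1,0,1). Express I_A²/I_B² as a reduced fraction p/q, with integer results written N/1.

11/15

l's match ⇒ only the (l;m) 3-j factors differ between A and B.
A: triangle coeff Δ(1,6,5) = 1/858; Σ_t [1,1]: t=1:−1/3628800 = -1/3628800; (3j)²=1/78 [(1 6 5; 0 5 -5)], sign=-1
B: triangle coeff Δ(1,6,5) = 1/858; Σ_t [2,2]: t=2:+1/34560 = 1/34560; (3j)²=5/286 [(1 6 5; -1 0 1)], sign=+1
I_A²/I_B² = (1/78)/(5/286) = 11/15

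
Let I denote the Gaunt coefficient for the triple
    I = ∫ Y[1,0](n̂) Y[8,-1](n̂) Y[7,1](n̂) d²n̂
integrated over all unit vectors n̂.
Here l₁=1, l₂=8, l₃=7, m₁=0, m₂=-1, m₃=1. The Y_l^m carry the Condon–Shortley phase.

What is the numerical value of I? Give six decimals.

m-sum 0 ✓  L=16 even ✓  7≤7≤9 ✓
Π(2lᵢ+1) = 3×17×15 = 765
triangle coeff Δ(1,8,7) = 1/2040
Σ_t [1,1]: t=1:−1/25401600 = -1/25401600
(3j)²=8/255 [(1 8 7; 0 0 0)], sign=+1
Σ_t [1,1]: t=1:−1/29030400 = -1/29030400
(3j)²=21/680 [(1 8 7; 0 -1 1)], sign=-1
⇒ 4πI² = 63/85
I = (-1)√(63/85/(4π)) = -0.24285994

-0.242860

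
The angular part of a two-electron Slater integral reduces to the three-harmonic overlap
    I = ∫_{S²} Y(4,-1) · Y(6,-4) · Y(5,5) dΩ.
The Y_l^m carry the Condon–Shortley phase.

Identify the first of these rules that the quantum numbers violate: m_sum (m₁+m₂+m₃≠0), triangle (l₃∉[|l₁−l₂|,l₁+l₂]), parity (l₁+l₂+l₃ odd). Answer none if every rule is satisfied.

m₁+m₂+m₃ = -1 − 4 + 5 = 0  ✓
triangle: |4−6|=2 ≤ l₃=5 ≤ 4+6=10  ✓
parity: l₁+l₂+l₃ = 15 is odd  ✗

parity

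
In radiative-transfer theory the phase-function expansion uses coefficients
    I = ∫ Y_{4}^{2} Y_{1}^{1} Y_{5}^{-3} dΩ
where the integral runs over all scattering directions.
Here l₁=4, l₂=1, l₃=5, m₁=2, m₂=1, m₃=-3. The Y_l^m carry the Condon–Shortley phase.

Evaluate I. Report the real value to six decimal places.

-0.259847

Rules hold: Σm=0, L=10 even, 3≤5≤5.
N = 9·3·11 = 297
Δ = 0!·8!·2!/11! = 1/495
Racah Σ t=0..0: t=0:+1/576 = 1/576
⇒ 3j(4 1 5; 0 0 0)² = 5/99, sgn -1
Racah Σ t=0..0: t=0:+1/2880 = 1/2880
⇒ 3j(4 1 5; 2 1 -3)² = 28/495, sgn +1
4πI² = N·(3j₀)²·(3jₘ)² = 28/33
I = -1·√(0.848485/4π) = -0.25984664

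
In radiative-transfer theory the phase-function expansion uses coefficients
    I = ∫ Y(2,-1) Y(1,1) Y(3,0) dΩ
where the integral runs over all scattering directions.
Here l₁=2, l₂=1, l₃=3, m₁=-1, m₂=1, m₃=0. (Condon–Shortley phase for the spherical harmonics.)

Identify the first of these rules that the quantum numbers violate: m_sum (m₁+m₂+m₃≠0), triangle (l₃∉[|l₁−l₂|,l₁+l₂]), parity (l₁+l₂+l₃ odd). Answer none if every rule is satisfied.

none

azimuthal sum: -1 + 1 + 0 = 0  ✓
1 ≤ 3 ≤ 3 (triangle on l)  ✓
L = 2 + 1 + 3 = 6 (even)  ✓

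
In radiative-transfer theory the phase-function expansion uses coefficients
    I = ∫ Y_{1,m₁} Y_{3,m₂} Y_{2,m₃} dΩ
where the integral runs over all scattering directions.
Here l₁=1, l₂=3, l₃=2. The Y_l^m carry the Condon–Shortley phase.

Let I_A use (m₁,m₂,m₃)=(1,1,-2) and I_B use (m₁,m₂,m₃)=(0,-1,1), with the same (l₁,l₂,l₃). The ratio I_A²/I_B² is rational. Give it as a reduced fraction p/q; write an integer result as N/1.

1/8

Same 1,3,2: normalisation and zero-m 3j drop out of the ratio.
A: Δ: 2! 0! 4! / 7! → 1/105; sum: t=0:+1/48 = 1/48; 3j²(1 3 2; 1 1 -2) = Δ·Π!·Σ² = 1/105  (sign +1)
B: Δ: 2! 0! 4! / 7! → 1/105; sum: t=1:−1/6 = -1/6; 3j²(1 3 2; 0 -1 1) = Δ·Π!·Σ² = 8/105  (sign +1)
I_A²/I_B² = (1/105)/(8/105) = 1/8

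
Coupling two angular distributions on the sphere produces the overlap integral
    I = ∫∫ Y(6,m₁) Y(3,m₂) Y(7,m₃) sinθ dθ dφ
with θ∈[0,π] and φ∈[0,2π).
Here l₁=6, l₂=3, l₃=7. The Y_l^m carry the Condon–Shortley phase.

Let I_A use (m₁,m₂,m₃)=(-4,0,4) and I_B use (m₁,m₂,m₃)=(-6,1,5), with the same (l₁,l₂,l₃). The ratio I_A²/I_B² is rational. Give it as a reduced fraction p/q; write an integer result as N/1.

32/99

Shared (l₁,l₂,l₃)=(6,3,7): N and (l;000)² cancel in I_A²/I_B².
A: Δ = 2!·10!·4!/17! = 1/2042040; Racah Σ t=0..2: t=0:+1/43545600 t=1:−1/1451520 t=2:+1/967680 = 1/2721600; ⇒ 3j(6 3 7; -4 0 4)² = 32/7735, sgn -1
B: Δ = 2!·10!·4!/17! = 1/2042040; Racah Σ t=2..2: t=2:+1/29030400 = 1/29030400; ⇒ 3j(6 3 7; -6 1 5)² = 99/7735, sgn +1
I_A²/I_B² = (32/7735)/(99/7735) = 32/99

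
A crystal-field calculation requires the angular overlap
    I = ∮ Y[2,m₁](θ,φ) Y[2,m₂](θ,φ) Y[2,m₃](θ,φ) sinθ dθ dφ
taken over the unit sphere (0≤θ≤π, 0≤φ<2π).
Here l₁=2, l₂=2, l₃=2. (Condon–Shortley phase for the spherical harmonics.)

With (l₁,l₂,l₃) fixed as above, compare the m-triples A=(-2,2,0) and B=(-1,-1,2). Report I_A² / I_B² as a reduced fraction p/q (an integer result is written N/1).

2/3

Same 2,2,2: normalisation and zero-m 3j drop out of the ratio.
A: Δ: 2! 2! 2! / 7! → 1/630; sum: t=2:+1/8 = 1/8; 3j²(2 2 2; -2 2 0) = Δ·Π!·Σ² = 2/35  (sign +1)
B: Δ: 2! 2! 2! / 7! → 1/630; sum: t=1:−1/4 = -1/4; 3j²(2 2 2; -1 -1 2) = Δ·Π!·Σ² = 3/35  (sign -1)
I_A²/I_B² = (2/35)/(3/35) = 2/3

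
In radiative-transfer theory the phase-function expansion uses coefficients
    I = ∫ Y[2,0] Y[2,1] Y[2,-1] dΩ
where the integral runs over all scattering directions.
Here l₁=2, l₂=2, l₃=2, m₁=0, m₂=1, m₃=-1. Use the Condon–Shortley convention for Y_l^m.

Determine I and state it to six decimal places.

-0.090112

m-sum 0 ✓  L=6 even ✓  0≤2≤4 ✓
Π(2lᵢ+1) = 5×5×5 = 125
triangle coeff Δ(2,2,2) = 1/630
Σ_t [0,2]: t=0:+1/8 t=1:−1/1 t=2:+1/8 = -3/4
(3j)²=2/35 [(2 2 2; 0 0 0)], sign=-1
Σ_t [1,2]: t=1:−1/2 t=2:+1/4 = -1/4
(3j)²=1/70 [(2 2 2; 0 1 -1)], sign=+1
⇒ 4πI² = 5/49
I = (-1)√(5/49/(4π)) = -0.09011188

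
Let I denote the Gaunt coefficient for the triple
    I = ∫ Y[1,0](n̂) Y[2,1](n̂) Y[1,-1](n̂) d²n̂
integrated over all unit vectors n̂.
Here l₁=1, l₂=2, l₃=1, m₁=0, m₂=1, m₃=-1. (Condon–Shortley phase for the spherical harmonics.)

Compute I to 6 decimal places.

Checks pass: Σm=0; 4 even; l₃=1∈[1,3].
(2·1+1)(2·2+1)(2·1+1) = 45
Δ: 2! 0! 2! / 5! → 1/30
sum: t=1:−1/1 = -1/1
3j²(1 2 1; 0 0 0) = Δ·Π!·Σ² = 2/15  (sign +1)
sum: t=1:−1/2 = -1/2
3j²(1 2 1; 0 1 -1) = Δ·Π!·Σ² = 1/10  (sign -1)
combine: 4πI² = 45·2/15·1/10 = 3/5
take √, sign -1: I = -0.21850969

-0.218510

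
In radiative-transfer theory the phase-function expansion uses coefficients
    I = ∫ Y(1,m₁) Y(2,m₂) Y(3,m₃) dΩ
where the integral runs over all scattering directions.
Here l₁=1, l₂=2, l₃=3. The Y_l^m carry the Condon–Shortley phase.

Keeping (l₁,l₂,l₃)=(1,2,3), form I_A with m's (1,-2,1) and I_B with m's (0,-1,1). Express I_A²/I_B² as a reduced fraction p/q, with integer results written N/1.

1/8

Shared (l₁,l₂,l₃)=(1,2,3): N and (l;000)² cancel in I_A²/I_B².
A: Δ = 0!·2!·4!/7! = 1/105; Racah Σ t=0..0: t=0:+1/48 = 1/48; ⇒ 3j(1 2 3; 1 -2 1)² = 1/105, sgn +1
B: Δ = 0!·2!·4!/7! = 1/105; Racah Σ t=0..0: t=0:+1/6 = 1/6; ⇒ 3j(1 2 3; 0 -1 1)² = 8/105, sgn +1
I_A²/I_B² = (1/105)/(8/105) = 1/8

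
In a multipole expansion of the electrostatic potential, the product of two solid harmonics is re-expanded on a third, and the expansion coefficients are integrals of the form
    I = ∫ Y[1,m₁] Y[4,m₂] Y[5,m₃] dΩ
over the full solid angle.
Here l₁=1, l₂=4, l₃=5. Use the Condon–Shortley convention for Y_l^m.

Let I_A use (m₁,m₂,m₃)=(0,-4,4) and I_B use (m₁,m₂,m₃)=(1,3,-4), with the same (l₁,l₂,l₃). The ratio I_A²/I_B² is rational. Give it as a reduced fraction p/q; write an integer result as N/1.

Shared (l₁,l₂,l₃)=(1,4,5): N and (l;000)² cancel in I_A²/I_B².
A: Δ = 0!·2!·8!/11! = 1/495; Racah Σ t=0..0: t=0:+1/40320 = 1/40320; ⇒ 3j(1 4 5; 0 -4 4)² = 1/55, sgn -1
B: Δ = 0!·2!·8!/11! = 1/495; Racah Σ t=0..0: t=0:+1/10080 = 1/10080; ⇒ 3j(1 4 5; 1 3 -4)² = 4/55, sgn -1
I_A²/I_B² = (1/55)/(4/55) = 1/4

1/4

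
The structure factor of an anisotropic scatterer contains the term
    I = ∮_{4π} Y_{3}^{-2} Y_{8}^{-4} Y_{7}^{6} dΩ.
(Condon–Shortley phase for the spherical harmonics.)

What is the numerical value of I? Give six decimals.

Checks pass: Σm=0; 18 even; l₃=7∈[5,11].
(2·3+1)(2·8+1)(2·7+1) = 1785
Δ: 4! 2! 12! / 19! → 1/5290740
sum: t=1:−1/7257600 t=2:+1/2073600 t=3:−1/7257600 = 1/4838400
3j²(3 8 7; 0 0 0) = Δ·Π!·Σ² = 252/20995  (sign -1)
sum: t=3:−1/479001600 t=4:+1/11496038400 = -23/11496038400
3j²(3 8 7; -2 -4 6) = Δ·Π!·Σ² = 529/81396  (sign +1)
combine: 4πI² = 1785·252/20995·529/81396 = 11109/79781
take √, sign -1: I = -0.10526471

-0.105265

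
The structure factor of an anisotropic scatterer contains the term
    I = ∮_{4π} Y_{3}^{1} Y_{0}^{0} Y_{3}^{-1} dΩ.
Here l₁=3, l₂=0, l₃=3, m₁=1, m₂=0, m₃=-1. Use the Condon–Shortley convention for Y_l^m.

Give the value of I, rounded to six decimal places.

m-sum 0 ✓  L=6 even ✓  3≤3≤3 ✓
Π(2lᵢ+1) = 7×1×7 = 49
triangle coeff Δ(3,0,3) = 1/7
Σ_t [0,0]: t=0:+1/36 = 1/36
(3j)²=1/7 [(3 0 3; 0 0 0)], sign=-1
Σ_t [0,0]: t=0:+1/48 = 1/48
(3j)²=1/7 [(3 0 3; 1 0 -1)], sign=+1
⇒ 4πI² = 1/1
I = (-1)√(1/1/(4π)) = -0.28209479

-0.282095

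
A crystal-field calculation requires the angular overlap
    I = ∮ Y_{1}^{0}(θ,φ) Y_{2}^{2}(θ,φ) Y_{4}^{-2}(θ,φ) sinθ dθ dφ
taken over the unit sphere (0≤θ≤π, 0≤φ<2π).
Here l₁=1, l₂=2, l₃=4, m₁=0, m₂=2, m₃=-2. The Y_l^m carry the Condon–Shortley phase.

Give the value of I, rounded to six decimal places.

l₃=4 ∉ [1,3] — triangle fails ⇒ I = 0

0.000000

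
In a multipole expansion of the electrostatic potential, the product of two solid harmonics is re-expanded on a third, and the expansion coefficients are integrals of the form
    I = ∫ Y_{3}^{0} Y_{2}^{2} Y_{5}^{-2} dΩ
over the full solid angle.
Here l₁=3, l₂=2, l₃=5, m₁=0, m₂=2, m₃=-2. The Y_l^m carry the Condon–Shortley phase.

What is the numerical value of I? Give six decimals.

0.141758

m-sum 0 ✓  L=10 even ✓  1≤5≤5 ✓
Π(2lᵢ+1) = 7×5×11 = 385
triangle coeff Δ(3,2,5) = 1/2310
Σ_t [0,0]: t=0:+1/144 = 1/144
(3j)²=10/231 [(3 2 5; 0 0 0)], sign=-1
Σ_t [0,0]: t=0:+1/864 = 1/864
(3j)²=1/66 [(3 2 5; 0 2 -2)], sign=-1
⇒ 4πI² = 25/99
I = (+1)√(25/99/(4π)) = 0.14175797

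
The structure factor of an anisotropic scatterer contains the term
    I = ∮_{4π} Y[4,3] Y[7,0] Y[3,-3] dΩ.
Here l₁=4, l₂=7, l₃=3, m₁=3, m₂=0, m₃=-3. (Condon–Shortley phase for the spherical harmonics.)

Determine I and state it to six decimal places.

m-sum 0 ✓  L=14 even ✓  3≤3≤11 ✓
Π(2lᵢ+1) = 9×15×7 = 945
triangle coeff Δ(4,7,3) = 1/45045
Σ_t [4,4]: t=4:+1/20736 = 1/20736
(3j)²=35/1287 [(4 7 3; 0 0 0)], sign=-1
Σ_t [1,1]: t=1:−1/3628800 = -1/3628800
(3j)²=1/6435 [(4 7 3; 3 0 -3)], sign=-1
⇒ 4πI² = 245/61347
I = (+1)√(245/61347/(4π)) = 0.01782713

0.017827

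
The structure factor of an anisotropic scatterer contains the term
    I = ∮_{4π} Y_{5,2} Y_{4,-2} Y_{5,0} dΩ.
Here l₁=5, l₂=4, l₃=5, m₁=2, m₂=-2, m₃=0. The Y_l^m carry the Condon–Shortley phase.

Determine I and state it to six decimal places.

-0.099440

Checks pass: Σm=0; 14 even; l₃=5∈[1,9].
(2·5+1)(2·4+1)(2·5+1) = 1089
Δ: 4! 6! 4! / 15! → 1/3153150
sum: t=0:+1/69120 t=1:−1/1728 t=2:+1/576 t=3:−1/1728 t=4:+1/69120 = 7/11520
3j²(5 4 5; 0 0 0) = Δ·Π!·Σ² = 2/143  (sign -1)
sum: t=0:+1/3456 t=1:−1/1728 t=2:+1/11520 = -7/34560
3j²(5 4 5; 2 -2 0) = Δ·Π!·Σ² = 7/858  (sign +1)
combine: 4πI² = 1089·2/143·7/858 = 21/169
take √, sign -1: I = -0.09944006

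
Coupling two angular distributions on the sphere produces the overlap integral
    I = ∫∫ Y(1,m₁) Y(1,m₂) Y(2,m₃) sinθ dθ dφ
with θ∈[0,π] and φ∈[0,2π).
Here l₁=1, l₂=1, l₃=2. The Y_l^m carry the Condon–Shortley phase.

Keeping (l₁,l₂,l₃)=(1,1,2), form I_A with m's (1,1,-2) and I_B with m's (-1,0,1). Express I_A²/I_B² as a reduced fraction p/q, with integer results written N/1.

2/1

Same 1,1,2: normalisation and zero-m 3j drop out of the ratio.
A: Δ: 0! 2! 2! / 5! → 1/30; sum: t=0:+1/4 = 1/4; 3j²(1 1 2; 1 1 -2) = Δ·Π!·Σ² = 1/5  (sign +1)
B: Δ: 0! 2! 2! / 5! → 1/30; sum: t=0:+1/2 = 1/2; 3j²(1 1 2; -1 0 1) = Δ·Π!·Σ² = 1/10  (sign -1)
I_A²/I_B² = (1/5)/(1/10) = 2/1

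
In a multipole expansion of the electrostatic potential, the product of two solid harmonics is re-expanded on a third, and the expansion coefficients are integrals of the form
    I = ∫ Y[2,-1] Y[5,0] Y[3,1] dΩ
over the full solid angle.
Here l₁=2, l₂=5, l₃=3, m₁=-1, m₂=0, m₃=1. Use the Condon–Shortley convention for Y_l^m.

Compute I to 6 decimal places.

Rules hold: Σm=0, L=10 even, 3≤3≤7.
N = 5·11·7 = 385
Δ = 4!·0!·6!/11! = 1/2310
Racah Σ t=2..2: t=2:+1/144 = 1/144
⇒ 3j(2 5 3; 0 0 0)² = 10/231, sgn -1
Racah Σ t=3..3: t=3:−1/288 = -1/288
⇒ 3j(2 5 3; -1 0 1)² = 5/231, sgn -1
4πI² = N·(3j₀)²·(3jₘ)² = 250/693
I = +1·√(0.36075/4π) = 0.16943318

0.169433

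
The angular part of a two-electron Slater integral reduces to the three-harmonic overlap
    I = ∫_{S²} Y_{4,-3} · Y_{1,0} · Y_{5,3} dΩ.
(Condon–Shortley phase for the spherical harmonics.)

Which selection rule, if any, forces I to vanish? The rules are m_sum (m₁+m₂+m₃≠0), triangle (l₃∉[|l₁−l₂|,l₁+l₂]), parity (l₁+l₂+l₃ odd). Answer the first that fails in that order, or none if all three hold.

m₁+m₂+m₃ = -3 + 0 + 3 = 0  ✓
triangle: |4−1|=3 ≤ l₃=5 ≤ 4+1=5  ✓
parity: l₁+l₂+l₃ = 10 is even  ✓

none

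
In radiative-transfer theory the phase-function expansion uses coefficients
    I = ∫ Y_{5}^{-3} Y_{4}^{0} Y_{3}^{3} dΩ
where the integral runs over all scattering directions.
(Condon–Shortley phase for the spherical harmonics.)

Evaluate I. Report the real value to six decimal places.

0.196280

Rules hold: Σm=0, L=12 even, 1≤3≤9.
N = 11·9·7 = 693
Δ = 6!·4!·2!/13! = 1/180180
Racah Σ t=2..4: t=2:+1/576 t=3:−1/144 t=4:+1/576 = -1/288
⇒ 3j(5 4 3; 0 0 0)² = 20/1001, sgn +1
Racah Σ t=4..4: t=4:+1/2304 = 1/2304
⇒ 3j(5 4 3; -3 0 3)² = 5/143, sgn +1
4πI² = N·(3j₀)²·(3jₘ)² = 900/1859
I = +1·√(0.484131/4π) = 0.19628026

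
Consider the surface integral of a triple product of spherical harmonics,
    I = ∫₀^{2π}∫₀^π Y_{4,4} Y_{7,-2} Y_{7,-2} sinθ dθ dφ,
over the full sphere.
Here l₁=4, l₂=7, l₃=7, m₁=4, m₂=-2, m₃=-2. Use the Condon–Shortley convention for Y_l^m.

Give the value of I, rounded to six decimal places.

0.173836

m-sum 0 ✓  L=18 even ✓  3≤7≤11 ✓
Π(2lᵢ+1) = 9×15×15 = 2025
triangle coeff Δ(4,7,7) = 1/58198140
Σ_t [0,4]: t=0:+1/17418240 t=1:−1/622080 t=2:+1/230400 t=3:−1/622080 t=4:+1/17418240 = 1/806400
(3j)²=2268/230945 [(4 7 7; 0 0 0)], sign=-1
Σ_t [0,0]: t=0:+1/8294400 = 1/8294400
(3j)²=882/46189 [(4 7 7; 4 -2 -2)], sign=-1
⇒ 4πI² = 810152280/2133423721
I = (+1)√(810152280/2133423721/(4π)) = 0.17383605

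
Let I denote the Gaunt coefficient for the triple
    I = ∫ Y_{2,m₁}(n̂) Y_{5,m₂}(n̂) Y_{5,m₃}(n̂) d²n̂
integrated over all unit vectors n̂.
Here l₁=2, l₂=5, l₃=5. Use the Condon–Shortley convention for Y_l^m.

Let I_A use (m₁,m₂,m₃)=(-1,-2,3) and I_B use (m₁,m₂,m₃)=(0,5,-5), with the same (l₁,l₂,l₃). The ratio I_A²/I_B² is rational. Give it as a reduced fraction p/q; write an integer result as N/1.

Shared (l₁,l₂,l₃)=(2,5,5): N and (l;000)² cancel in I_A²/I_B².
A: Δ = 2!·2!·8!/13! = 1/38610; Racah Σ t=1..2: t=1:−1/2880 t=2:+1/10080 = -1/4032; ⇒ 3j(2 5 5; -1 -2 3)² = 10/429, sgn -1
B: Δ = 2!·2!·8!/13! = 1/38610; Racah Σ t=2..2: t=2:+1/161280 = 1/161280; ⇒ 3j(2 5 5; 0 5 -5)² = 15/286, sgn +1
I_A²/I_B² = (10/429)/(15/286) = 4/9

4/9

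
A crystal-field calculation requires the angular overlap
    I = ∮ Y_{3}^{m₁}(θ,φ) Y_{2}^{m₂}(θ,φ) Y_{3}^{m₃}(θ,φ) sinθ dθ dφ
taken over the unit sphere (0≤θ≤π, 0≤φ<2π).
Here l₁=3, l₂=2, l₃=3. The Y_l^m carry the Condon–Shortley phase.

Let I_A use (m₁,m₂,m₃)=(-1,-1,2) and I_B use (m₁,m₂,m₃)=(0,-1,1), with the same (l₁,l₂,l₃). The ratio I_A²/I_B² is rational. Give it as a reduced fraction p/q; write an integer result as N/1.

Same 3,2,3: normalisation and zero-m 3j drop out of the ratio.
A: Δ: 2! 4! 2! / 9! → 1/3780; sum: t=0:+1/48 t=1:−1/12 = -1/16; 3j²(3 2 3; -1 -1 2) = Δ·Π!·Σ² = 1/28  (sign +1)
B: Δ: 2! 4! 2! / 9! → 1/3780; sum: t=0:+1/12 t=1:−1/8 = -1/24; 3j²(3 2 3; 0 -1 1) = Δ·Π!·Σ² = 1/210  (sign -1)
I_A²/I_B² = (1/28)/(1/210) = 15/2

15/2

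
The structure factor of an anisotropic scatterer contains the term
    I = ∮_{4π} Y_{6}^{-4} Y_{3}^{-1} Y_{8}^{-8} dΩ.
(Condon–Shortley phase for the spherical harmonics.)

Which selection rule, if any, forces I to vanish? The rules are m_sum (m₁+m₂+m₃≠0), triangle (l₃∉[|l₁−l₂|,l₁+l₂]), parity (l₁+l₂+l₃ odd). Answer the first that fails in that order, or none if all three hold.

Σmᵢ = -13  ✗
l₃∈[|l₁−l₂|,l₁+l₂]=[3,9], have l₃=8
Σlᵢ = 17 ⇒ odd

m_sum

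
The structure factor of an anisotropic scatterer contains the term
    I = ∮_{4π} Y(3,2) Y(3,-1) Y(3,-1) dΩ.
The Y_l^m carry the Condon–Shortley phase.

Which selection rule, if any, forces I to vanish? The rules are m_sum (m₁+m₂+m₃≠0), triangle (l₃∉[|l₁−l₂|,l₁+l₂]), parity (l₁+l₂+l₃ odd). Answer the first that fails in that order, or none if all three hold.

parity

Σmᵢ = 0  ✓
l₃∈[|l₁−l₂|,l₁+l₂]=[0,6], have l₃=3  ✓
Σlᵢ = 9 ⇒ odd  ✗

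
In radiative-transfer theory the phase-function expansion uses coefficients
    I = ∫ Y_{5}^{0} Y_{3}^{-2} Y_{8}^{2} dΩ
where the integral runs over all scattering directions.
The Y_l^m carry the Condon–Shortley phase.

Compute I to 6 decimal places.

m-sum 0 ✓  L=16 even ✓  2≤8≤8 ✓
Π(2lᵢ+1) = 11×7×17 = 1309
triangle coeff Δ(5,3,8) = 1/136136
Σ_t [0,0]: t=0:+1/518400 = 1/518400
(3j)²=56/2431 [(5 3 8; 0 0 0)], sign=+1
Σ_t [0,0]: t=0:+1/1728000 = 1/1728000
(3j)²=27/2431 [(5 3 8; 0 -2 2)], sign=+1
⇒ 4πI² = 10584/31603
I = (+1)√(10584/31603/(4π)) = 0.16325099

0.163251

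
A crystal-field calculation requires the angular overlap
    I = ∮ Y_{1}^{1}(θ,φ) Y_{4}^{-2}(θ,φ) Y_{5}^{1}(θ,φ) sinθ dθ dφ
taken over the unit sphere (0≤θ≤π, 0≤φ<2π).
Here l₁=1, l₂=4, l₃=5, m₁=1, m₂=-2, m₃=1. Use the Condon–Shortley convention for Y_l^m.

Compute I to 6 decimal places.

-0.120286

Rules hold: Σm=0, L=10 even, 3≤5≤5.
N = 3·9·11 = 297
Δ = 0!·2!·8!/11! = 1/495
Racah Σ t=0..0: t=0:+1/576 = 1/576
⇒ 3j(1 4 5; 0 0 0)² = 5/99, sgn -1
Racah Σ t=0..0: t=0:+1/2880 = 1/2880
⇒ 3j(1 4 5; 1 -2 1)² = 2/165, sgn +1
4πI² = N·(3j₀)²·(3jₘ)² = 2/11
I = -1·√(0.181818/4π) = -0.12028562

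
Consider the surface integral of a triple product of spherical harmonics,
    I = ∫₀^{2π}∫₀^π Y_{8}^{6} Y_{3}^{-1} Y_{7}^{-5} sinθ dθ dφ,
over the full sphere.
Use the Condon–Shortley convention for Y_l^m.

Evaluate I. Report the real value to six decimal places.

0.053058

m-sum 0 ✓  L=18 even ✓  5≤7≤11 ✓
Π(2lᵢ+1) = 17×7×15 = 1785
triangle coeff Δ(8,3,7) = 1/5290740
Σ_t [1,3]: t=1:−1/7257600 t=2:+1/2073600 t=3:−1/7257600 = 1/4838400
(3j)²=252/20995 [(8 3 7; 0 0 0)], sign=-1
Σ_t [0,2]: t=0:+1/348364800 t=1:−1/239500800 t=2:+1/3832012800 = -1/958003200
(3j)²=8/4845 [(8 3 7; 6 -1 -5)], sign=-1
⇒ 4πI² = 14112/398905
I = (+1)√(14112/398905/(4π)) = 0.05305846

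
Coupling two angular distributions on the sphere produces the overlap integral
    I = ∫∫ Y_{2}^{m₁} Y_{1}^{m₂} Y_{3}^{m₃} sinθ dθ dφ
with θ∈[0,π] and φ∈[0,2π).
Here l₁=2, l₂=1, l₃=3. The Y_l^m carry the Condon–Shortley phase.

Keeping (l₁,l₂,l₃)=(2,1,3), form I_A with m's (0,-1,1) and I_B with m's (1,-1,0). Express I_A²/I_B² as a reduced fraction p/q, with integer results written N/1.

2/1

Shared (l₁,l₂,l₃)=(2,1,3): N and (l;000)² cancel in I_A²/I_B².
A: Δ = 0!·4!·2!/7! = 1/105; Racah Σ t=0..0: t=0:+1/8 = 1/8; ⇒ 3j(2 1 3; 0 -1 1)² = 2/35, sgn +1
B: Δ = 0!·4!·2!/7! = 1/105; Racah Σ t=0..0: t=0:+1/12 = 1/12; ⇒ 3j(2 1 3; 1 -1 0)² = 1/35, sgn -1
I_A²/I_B² = (2/35)/(1/35) = 2/1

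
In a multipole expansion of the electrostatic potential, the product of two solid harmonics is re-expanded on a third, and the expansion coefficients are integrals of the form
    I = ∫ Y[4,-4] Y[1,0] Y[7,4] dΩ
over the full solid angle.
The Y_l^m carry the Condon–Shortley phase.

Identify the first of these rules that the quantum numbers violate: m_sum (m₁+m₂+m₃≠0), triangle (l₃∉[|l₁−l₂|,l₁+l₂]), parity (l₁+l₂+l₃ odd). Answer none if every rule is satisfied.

azimuthal sum: -4 + 0 + 4 = 0  ✓
3 ≤ 7 ≤ 5 (triangle on l)  ✗
L = 4 + 1 + 7 = 12 (even)

triangle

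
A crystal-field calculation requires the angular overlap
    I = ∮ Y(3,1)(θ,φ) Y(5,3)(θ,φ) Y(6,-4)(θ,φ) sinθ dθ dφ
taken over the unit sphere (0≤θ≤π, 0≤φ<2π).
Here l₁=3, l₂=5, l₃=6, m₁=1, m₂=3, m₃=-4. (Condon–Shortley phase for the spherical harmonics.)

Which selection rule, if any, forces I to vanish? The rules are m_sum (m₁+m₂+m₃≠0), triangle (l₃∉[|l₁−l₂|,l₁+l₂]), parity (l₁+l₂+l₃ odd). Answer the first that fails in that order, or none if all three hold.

none

Σmᵢ = 0  ✓
l₃∈[|l₁−l₂|,l₁+l₂]=[2,8], have l₃=6  ✓
Σlᵢ = 14 ⇒ even  ✓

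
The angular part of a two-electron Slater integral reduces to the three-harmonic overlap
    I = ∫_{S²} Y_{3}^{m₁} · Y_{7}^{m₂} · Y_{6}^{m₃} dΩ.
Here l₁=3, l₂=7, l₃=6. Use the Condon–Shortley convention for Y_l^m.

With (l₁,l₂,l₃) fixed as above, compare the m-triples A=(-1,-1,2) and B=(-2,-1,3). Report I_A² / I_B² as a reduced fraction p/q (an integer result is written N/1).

l's match ⇒ only the (l;m) 3-j factors differ between A and B.
A: triangle coeff Δ(3,7,6) = 1/2042040; Σ_t [2,4]: t=2:+1/138240 t=3:−1/181440 t=4:+1/3870720 = 23/11612160; (3j)²=529/204204 [(3 7 6; -1 -1 2)], sign=+1
B: triangle coeff Δ(3,7,6) = 1/2042040; Σ_t [3,4]: t=3:−1/362880 t=4:+1/1935360 = -13/5806080; (3j)²=195/10472 [(3 7 6; -2 -1 3)], sign=+1
I_A²/I_B² = (529/204204)/(195/10472) = 1058/7605

1058/7605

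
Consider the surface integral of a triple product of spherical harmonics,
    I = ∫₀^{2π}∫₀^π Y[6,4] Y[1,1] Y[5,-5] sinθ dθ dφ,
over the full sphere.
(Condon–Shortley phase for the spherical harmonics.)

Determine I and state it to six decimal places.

Checks pass: Σm=0; 12 even; l₃=5∈[5,7].
(2·6+1)(2·1+1)(2·5+1) = 429
Δ: 2! 10! 0! / 13! → 1/858
sum: t=1:−1/14400 = -1/14400
3j²(6 1 5; 0 0 0) = Δ·Π!·Σ² = 6/143  (sign +1)
sum: t=2:+1/7257600 = 1/7257600
3j²(6 1 5; 4 1 -5) = Δ·Π!·Σ² = 1/858  (sign +1)
combine: 4πI² = 429·6/143·1/858 = 3/143
take √, sign +1: I = 0.04085899

0.040859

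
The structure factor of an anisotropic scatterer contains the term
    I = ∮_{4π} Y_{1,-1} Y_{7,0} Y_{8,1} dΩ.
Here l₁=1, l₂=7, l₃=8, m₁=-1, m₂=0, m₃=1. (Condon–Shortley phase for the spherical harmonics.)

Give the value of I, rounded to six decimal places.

-0.183585

Checks pass: Σm=0; 16 even; l₃=8∈[6,8].
(2·1+1)(2·7+1)(2·8+1) = 765
Δ: 0! 2! 14! / 17! → 1/2040
sum: t=0:+1/25401600 = 1/25401600
3j²(1 7 8; 0 0 0) = Δ·Π!·Σ² = 8/255  (sign +1)
sum: t=0:+1/50803200 = 1/50803200
3j²(1 7 8; -1 0 1) = Δ·Π!·Σ² = 3/170  (sign -1)
combine: 4πI² = 765·8/255·3/170 = 36/85
take √, sign -1: I = -0.18358486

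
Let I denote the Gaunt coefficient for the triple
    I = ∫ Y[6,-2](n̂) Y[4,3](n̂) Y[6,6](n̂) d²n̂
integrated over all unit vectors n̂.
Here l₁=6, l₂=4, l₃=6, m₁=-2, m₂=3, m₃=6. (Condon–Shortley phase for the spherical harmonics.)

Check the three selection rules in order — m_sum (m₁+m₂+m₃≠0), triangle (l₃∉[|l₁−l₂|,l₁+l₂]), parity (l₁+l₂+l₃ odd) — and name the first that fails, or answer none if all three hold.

m₁+m₂+m₃ = -2 + 3 + 6 = 7  ✗
triangle: |6−4|=2 ≤ l₃=6 ≤ 6+4=10
parity: l₁+l₂+l₃ = 16 is even

m_sum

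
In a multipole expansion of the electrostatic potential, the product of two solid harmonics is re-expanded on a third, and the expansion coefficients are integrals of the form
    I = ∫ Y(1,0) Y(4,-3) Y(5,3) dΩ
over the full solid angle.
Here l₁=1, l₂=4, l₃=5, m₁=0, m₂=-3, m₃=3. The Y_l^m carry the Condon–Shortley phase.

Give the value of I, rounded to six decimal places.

Checks pass: Σm=0; 10 even; l₃=5∈[3,5].
(2·1+1)(2·4+1)(2·5+1) = 297
Δ: 0! 2! 8! / 11! → 1/495
sum: t=0:+1/576 = 1/576
3j²(1 4 5; 0 0 0) = Δ·Π!·Σ² = 5/99  (sign -1)
sum: t=0:+1/5040 = 1/5040
3j²(1 4 5; 0 -3 3) = Δ·Π!·Σ² = 16/495  (sign +1)
combine: 4πI² = 297·5/99·16/495 = 16/33
take √, sign -1: I = -0.19642560

-0.196426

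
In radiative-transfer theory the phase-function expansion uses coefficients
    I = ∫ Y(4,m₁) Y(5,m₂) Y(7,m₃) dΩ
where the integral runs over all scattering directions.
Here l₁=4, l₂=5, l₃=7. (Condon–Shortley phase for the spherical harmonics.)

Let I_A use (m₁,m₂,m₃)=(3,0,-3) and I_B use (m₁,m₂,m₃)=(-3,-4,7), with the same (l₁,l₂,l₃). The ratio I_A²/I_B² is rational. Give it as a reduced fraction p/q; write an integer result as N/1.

Shared (l₁,l₂,l₃)=(4,5,7): N and (l;000)² cancel in I_A²/I_B².
A: Δ = 2!·6!·8!/17! = 1/6126120; Racah Σ t=0..1: t=0:+1/172800 t=1:−1/414720 = 7/2073600; ⇒ 3j(4 5 7; 3 0 -3)² = 343/29172, sgn +1
B: Δ = 2!·6!·8!/17! = 1/6126120; Racah Σ t=1..1: t=1:−1/29030400 = -1/29030400; ⇒ 3j(4 5 7; -3 -4 7)² = 21/680, sgn -1
I_A²/I_B² = (343/29172)/(21/680) = 490/1287

490/1287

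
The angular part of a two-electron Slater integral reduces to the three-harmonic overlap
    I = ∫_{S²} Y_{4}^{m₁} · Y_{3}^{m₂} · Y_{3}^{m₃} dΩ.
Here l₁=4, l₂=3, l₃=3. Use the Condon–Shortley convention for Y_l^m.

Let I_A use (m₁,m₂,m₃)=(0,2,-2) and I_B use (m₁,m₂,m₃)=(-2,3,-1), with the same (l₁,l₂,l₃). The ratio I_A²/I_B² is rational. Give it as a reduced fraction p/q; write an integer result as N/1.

Shared (l₁,l₂,l₃)=(4,3,3): N and (l;000)² cancel in I_A²/I_B².
A: Δ = 4!·4!·2!/11! = 1/34650; Racah Σ t=3..4: t=3:−1/72 t=4:+1/576 = -7/576; ⇒ 3j(4 3 3; 0 2 -2)² = 7/198, sgn +1
B: Δ = 4!·4!·2!/11! = 1/34650; Racah Σ t=4..4: t=4:+1/192 = 1/192; ⇒ 3j(4 3 3; -2 3 -1)² = 3/77, sgn +1
I_A²/I_B² = (7/198)/(3/77) = 49/54

49/54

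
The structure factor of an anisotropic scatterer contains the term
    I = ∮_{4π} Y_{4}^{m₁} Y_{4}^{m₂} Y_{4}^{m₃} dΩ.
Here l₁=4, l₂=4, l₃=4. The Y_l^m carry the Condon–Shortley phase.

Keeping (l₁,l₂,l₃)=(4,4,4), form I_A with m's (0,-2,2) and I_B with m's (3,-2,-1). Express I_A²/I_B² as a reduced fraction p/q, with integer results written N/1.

121/70

Same 4,4,4: normalisation and zero-m 3j drop out of the ratio.
A: Δ: 4! 4! 4! / 13! → 1/450450; sum: t=0:+1/2304 t=1:−1/216 t=2:+1/384 = -11/6912; 3j²(4 4 4; 0 -2 2) = Δ·Π!·Σ² = 11/1638  (sign -1)
B: Δ: 4! 4! 4! / 13! → 1/450450; sum: t=0:+1/576 t=1:−1/864 = 1/1728; 3j²(4 4 4; 3 -2 -1) = Δ·Π!·Σ² = 5/1287  (sign -1)
I_A²/I_B² = (11/1638)/(5/1287) = 121/70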